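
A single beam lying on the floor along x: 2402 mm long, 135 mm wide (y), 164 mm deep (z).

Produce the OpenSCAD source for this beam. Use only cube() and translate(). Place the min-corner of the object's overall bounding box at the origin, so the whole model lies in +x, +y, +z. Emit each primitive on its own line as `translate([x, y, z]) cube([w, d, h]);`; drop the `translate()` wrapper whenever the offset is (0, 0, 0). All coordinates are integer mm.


cube([2402, 135, 164]);


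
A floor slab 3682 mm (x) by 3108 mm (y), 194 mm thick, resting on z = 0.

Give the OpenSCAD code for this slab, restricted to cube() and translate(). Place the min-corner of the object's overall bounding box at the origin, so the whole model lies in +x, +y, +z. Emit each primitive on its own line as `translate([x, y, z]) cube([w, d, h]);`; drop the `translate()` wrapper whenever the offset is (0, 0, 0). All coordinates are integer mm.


cube([3682, 3108, 194]);


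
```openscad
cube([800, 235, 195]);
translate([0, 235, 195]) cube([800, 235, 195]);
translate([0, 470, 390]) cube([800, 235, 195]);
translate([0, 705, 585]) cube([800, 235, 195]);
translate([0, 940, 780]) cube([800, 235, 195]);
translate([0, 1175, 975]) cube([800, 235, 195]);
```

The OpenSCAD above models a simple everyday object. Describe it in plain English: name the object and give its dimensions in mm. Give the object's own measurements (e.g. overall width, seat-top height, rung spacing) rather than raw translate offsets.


A straight staircase of 6 solid steps. Each step is 800 mm wide (x), 235 mm deep (y, the going) and 195 mm tall (the rise). The first step rests on the floor; each subsequent step sits one going further in +y and one rise higher in +z, directly behind and above the previous step with no overlap.


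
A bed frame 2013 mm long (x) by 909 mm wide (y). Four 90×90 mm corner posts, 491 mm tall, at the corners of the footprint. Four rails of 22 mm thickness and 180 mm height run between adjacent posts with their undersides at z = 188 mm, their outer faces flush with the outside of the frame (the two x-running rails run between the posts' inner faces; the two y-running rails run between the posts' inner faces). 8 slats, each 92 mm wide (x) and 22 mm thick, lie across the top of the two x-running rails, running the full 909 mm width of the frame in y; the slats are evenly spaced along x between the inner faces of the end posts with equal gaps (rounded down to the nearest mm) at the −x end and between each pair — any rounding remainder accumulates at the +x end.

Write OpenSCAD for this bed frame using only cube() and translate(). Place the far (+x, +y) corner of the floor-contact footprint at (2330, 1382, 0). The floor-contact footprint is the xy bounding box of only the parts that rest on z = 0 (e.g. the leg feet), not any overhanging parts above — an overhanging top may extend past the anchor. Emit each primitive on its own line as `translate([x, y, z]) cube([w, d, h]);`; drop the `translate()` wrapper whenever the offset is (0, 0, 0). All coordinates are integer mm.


// slat z = rail_z + rail_h = 188 + 180 = 368
// slat gap = ⌊(1833 − 8·92) / 9⌋ = 121
translate([317, 473, 0]) cube([90, 90, 491]);
translate([317, 1292, 0]) cube([90, 90, 491]);
translate([2240, 473, 0]) cube([90, 90, 491]);
translate([2240, 1292, 0]) cube([90, 90, 491]);
translate([407, 473, 188]) cube([1833, 22, 180]);
translate([407, 1360, 188]) cube([1833, 22, 180]);
translate([317, 563, 188]) cube([22, 729, 180]);
translate([2308, 563, 188]) cube([22, 729, 180]);
translate([528, 473, 368]) cube([92, 909, 22]);
translate([741, 473, 368]) cube([92, 909, 22]);
translate([954, 473, 368]) cube([92, 909, 22]);
translate([1167, 473, 368]) cube([92, 909, 22]);
translate([1380, 473, 368]) cube([92, 909, 22]);
translate([1593, 473, 368]) cube([92, 909, 22]);
translate([1806, 473, 368]) cube([92, 909, 22]);
translate([2019, 473, 368]) cube([92, 909, 22]);


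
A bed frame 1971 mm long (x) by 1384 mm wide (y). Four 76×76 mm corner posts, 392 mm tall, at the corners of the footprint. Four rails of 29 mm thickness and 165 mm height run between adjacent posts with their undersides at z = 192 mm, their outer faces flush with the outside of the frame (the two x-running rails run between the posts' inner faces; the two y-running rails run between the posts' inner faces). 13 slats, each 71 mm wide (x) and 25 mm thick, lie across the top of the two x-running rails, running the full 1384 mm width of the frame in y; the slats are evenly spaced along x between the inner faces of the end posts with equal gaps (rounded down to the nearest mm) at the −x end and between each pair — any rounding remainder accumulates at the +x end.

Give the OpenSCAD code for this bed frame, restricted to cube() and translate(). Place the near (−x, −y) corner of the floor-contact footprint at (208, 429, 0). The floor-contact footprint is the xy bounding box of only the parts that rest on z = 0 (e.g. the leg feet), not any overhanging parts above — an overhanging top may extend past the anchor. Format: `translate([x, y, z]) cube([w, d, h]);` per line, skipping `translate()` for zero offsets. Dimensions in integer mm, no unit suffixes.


translate([208, 429, 0]) cube([76, 76, 392]);
translate([208, 1737, 0]) cube([76, 76, 392]);
translate([2103, 429, 0]) cube([76, 76, 392]);
translate([2103, 1737, 0]) cube([76, 76, 392]);
translate([284, 429, 192]) cube([1819, 29, 165]);
translate([284, 1784, 192]) cube([1819, 29, 165]);
translate([208, 505, 192]) cube([29, 1232, 165]);
translate([2150, 505, 192]) cube([29, 1232, 165]);
translate([348, 429, 357]) cube([71, 1384, 25]);
translate([483, 429, 357]) cube([71, 1384, 25]);
translate([618, 429, 357]) cube([71, 1384, 25]);
translate([753, 429, 357]) cube([71, 1384, 25]);
translate([888, 429, 357]) cube([71, 1384, 25]);
translate([1023, 429, 357]) cube([71, 1384, 25]);
translate([1158, 429, 357]) cube([71, 1384, 25]);
translate([1293, 429, 357]) cube([71, 1384, 25]);
translate([1428, 429, 357]) cube([71, 1384, 25]);
translate([1563, 429, 357]) cube([71, 1384, 25]);
translate([1698, 429, 357]) cube([71, 1384, 25]);
translate([1833, 429, 357]) cube([71, 1384, 25]);
translate([1968, 429, 357]) cube([71, 1384, 25]);


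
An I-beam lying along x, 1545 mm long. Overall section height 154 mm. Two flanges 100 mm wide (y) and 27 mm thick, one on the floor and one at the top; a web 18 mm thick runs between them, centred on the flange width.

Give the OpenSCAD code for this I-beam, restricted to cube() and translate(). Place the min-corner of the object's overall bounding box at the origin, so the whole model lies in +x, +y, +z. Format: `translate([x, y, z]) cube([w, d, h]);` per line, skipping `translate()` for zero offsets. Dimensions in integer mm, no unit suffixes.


cube([1545, 100, 27]);
translate([0, 41, 27]) cube([1545, 18, 100]);
translate([0, 0, 127]) cube([1545, 100, 27]);


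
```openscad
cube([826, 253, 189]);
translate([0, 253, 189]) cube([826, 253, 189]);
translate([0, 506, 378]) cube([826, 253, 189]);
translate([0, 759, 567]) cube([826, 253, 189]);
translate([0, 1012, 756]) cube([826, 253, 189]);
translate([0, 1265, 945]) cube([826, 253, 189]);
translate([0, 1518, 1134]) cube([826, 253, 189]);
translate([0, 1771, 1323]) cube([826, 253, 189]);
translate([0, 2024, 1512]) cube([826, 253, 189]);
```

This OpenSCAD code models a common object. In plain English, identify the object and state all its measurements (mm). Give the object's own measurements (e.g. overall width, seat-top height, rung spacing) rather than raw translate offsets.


A straight staircase of 9 solid steps. Each step is 826 mm wide (x), 253 mm deep (y, the going) and 189 mm tall (the rise). The first step rests on the floor; each subsequent step sits one going further in +y and one rise higher in +z, directly behind and above the previous step with no overlap.


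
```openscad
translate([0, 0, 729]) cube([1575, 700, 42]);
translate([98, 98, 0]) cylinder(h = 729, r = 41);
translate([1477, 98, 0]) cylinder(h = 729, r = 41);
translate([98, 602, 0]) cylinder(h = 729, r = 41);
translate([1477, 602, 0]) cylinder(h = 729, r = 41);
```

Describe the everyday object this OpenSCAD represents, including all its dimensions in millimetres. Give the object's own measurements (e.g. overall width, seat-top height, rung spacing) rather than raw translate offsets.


A table: top 1575 mm (x) × 700 mm (y), 42 mm thick, upper face at z = 771 mm, on four round legs of 82 mm diameter, each leg's bounding box inset 57 mm from the nearest pair of top edges from z = 0 to the bottom of the top.


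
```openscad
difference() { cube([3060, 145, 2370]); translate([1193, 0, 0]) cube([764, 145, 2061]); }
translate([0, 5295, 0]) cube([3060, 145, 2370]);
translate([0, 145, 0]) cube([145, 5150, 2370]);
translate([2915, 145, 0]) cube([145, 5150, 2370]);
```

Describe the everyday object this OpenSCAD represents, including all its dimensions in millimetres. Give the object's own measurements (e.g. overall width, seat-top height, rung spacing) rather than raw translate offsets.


A single room: four walls, each 2370 mm tall and 145 mm thick, enclosing an outside footprint 3060×5440 mm (x × y), no floor or roof. The front and back walls (−y and +y sides) run the full x-width; the side walls fit between their inner faces. A door opening 764 mm wide and 2061 mm tall is cut through the front wall from the floor up, its −x edge 1193 mm from the wall's −x end.


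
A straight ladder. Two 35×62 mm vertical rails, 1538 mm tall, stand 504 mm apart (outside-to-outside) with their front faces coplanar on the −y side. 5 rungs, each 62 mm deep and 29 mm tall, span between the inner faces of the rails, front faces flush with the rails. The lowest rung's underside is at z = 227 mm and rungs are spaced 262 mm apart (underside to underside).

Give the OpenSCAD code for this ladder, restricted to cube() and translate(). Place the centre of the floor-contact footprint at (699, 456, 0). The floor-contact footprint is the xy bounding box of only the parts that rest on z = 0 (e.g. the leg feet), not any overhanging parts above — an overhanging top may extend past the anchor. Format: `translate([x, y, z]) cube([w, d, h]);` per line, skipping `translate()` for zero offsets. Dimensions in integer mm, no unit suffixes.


translate([447, 425, 0]) cube([35, 62, 1538]);
translate([916, 425, 0]) cube([35, 62, 1538]);
translate([482, 425, 227]) cube([434, 62, 29]);
translate([482, 425, 489]) cube([434, 62, 29]);
translate([482, 425, 751]) cube([434, 62, 29]);
translate([482, 425, 1013]) cube([434, 62, 29]);
translate([482, 425, 1275]) cube([434, 62, 29]);


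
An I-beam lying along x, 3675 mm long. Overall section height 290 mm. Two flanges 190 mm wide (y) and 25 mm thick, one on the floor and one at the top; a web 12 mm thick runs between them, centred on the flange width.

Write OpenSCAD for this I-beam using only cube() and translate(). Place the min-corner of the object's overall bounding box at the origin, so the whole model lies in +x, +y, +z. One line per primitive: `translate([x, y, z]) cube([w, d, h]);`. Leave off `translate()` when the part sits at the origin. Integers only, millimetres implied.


cube([3675, 190, 25]);
translate([0, 89, 25]) cube([3675, 12, 240]);
translate([0, 0, 265]) cube([3675, 190, 25]);


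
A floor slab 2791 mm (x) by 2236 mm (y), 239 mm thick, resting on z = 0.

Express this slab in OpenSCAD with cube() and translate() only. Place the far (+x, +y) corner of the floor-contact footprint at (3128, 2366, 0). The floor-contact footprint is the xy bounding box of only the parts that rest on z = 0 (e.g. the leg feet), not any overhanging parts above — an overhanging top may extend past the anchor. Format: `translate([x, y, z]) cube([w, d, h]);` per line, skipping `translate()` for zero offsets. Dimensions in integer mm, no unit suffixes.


translate([337, 130, 0]) cube([2791, 2236, 239]);


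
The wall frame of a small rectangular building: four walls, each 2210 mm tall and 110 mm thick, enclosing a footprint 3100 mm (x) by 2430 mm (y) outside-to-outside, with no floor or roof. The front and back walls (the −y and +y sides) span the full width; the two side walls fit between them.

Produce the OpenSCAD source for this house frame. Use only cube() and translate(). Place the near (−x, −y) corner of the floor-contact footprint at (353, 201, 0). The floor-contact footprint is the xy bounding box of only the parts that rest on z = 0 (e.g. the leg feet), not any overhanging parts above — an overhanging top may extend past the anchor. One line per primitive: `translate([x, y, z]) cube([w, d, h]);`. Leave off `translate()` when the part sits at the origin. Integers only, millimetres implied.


translate([353, 201, 0]) cube([3100, 110, 2210]);
translate([353, 2521, 0]) cube([3100, 110, 2210]);
translate([353, 311, 0]) cube([110, 2210, 2210]);
translate([3343, 311, 0]) cube([110, 2210, 2210]);


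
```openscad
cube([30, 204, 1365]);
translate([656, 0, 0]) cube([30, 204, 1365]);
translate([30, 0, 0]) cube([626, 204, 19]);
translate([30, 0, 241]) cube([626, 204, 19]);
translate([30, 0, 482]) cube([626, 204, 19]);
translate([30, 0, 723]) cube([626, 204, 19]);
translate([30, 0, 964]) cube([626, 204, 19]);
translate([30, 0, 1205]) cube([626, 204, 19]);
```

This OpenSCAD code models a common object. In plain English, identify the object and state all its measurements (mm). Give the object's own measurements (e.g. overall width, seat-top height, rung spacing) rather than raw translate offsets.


An open bookshelf. Two side panels, each 30 mm thick, 204 mm deep and 1365 mm tall, stand 686 mm apart (outside-to-outside). Between them sit 6 shelves, each 19 mm thick and 204 mm deep, spanning the full gap between the sides. The bottom shelf rests on the floor (its underside at z = 0) and the clear gap between one shelf's top and the next shelf's underside is 222 mm.


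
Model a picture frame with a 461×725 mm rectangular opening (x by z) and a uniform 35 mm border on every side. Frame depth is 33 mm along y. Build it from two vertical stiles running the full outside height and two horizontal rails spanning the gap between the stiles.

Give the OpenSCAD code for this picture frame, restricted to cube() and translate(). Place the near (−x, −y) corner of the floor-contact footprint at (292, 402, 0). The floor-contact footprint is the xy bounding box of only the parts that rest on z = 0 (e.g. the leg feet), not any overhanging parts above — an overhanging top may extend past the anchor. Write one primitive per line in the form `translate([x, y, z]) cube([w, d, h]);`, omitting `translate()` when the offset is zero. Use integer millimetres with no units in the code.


translate([292, 402, 0]) cube([35, 33, 795]);
translate([788, 402, 0]) cube([35, 33, 795]);
translate([327, 402, 0]) cube([461, 33, 35]);
translate([327, 402, 760]) cube([461, 33, 35]);


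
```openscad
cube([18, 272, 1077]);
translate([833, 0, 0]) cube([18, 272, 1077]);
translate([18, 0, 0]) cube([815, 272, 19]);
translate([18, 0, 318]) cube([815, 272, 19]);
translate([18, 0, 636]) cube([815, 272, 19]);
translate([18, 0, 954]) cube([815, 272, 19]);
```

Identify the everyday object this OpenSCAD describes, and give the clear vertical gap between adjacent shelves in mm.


A bookshelf. The clear shelf gap is 299 mm.

Two tall side panels with 4 horizontal boards between them — a bookshelf. The first two shelf undersides are at z = 0 and z = 318; with shelf thickness 19, the clear gap is 318 − 0 − 19 = 299 mm.


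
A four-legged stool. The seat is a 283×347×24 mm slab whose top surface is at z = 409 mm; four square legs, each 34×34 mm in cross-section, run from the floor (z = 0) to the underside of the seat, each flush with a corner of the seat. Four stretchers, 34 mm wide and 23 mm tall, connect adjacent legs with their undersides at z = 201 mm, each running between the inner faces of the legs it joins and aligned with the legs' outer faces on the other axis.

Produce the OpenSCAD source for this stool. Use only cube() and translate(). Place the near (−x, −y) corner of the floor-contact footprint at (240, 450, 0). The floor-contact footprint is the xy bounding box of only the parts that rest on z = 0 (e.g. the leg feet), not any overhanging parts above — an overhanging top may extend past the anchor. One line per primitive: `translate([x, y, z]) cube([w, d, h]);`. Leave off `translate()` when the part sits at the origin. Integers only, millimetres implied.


translate([240, 450, 385]) cube([283, 347, 24]);
translate([240, 450, 0]) cube([34, 34, 385]);
translate([489, 450, 0]) cube([34, 34, 385]);
translate([240, 763, 0]) cube([34, 34, 385]);
translate([489, 763, 0]) cube([34, 34, 385]);
translate([274, 450, 201]) cube([215, 34, 23]);
translate([274, 763, 201]) cube([215, 34, 23]);
translate([240, 484, 201]) cube([34, 279, 23]);
translate([489, 484, 201]) cube([34, 279, 23]);


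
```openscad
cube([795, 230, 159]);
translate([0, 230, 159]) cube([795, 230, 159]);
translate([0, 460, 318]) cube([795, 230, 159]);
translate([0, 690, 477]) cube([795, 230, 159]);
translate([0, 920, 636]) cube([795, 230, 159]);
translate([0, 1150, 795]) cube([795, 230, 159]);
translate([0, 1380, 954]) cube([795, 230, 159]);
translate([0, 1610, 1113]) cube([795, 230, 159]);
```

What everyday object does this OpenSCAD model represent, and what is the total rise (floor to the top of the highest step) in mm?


A staircase. The total rise is 1272 mm.

8 identical blocks, each offset up and back from the previous — a staircase. Each step is 159 mm tall and there are 8 of them, so the total rise is 8 × 159 = 1272 mm.


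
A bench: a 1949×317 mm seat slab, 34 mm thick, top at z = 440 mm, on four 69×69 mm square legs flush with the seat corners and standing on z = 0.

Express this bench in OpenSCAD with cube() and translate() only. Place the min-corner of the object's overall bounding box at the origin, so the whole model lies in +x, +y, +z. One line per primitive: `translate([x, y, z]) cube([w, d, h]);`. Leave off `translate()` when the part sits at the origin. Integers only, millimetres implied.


translate([0, 0, 406]) cube([1949, 317, 34]);
cube([69, 69, 406]);
translate([0, 248, 0]) cube([69, 69, 406]);
translate([1880, 0, 0]) cube([69, 69, 406]);
translate([1880, 248, 0]) cube([69, 69, 406]);


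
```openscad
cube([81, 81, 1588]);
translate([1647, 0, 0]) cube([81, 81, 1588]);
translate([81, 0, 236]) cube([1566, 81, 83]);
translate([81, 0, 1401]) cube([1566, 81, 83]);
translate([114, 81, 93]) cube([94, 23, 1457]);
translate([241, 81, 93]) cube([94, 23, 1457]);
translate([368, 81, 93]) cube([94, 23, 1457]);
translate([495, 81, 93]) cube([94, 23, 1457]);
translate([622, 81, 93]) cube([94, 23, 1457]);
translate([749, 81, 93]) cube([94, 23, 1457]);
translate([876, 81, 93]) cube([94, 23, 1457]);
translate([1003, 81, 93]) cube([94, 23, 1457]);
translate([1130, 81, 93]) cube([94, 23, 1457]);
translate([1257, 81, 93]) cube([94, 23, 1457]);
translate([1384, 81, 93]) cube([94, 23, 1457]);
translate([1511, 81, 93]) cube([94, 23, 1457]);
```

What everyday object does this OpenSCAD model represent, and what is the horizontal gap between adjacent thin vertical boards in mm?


A fence section. The picket gap is 33 mm.

Two posts, two rails, 12 pickets — a fence section. Span 1566 mm holds 12 pickets of 94 mm with 13 equal gaps: ⌊(1566 − 12·94) / 13⌋ = 33 mm.


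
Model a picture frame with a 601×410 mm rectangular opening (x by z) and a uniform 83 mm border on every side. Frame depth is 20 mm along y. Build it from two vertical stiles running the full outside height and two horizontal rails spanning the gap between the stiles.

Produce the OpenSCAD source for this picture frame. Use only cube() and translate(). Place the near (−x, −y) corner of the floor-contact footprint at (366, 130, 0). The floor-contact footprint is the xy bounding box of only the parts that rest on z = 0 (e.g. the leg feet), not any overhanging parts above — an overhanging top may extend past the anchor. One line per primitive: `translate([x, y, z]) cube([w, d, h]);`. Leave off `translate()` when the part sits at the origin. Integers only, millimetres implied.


translate([366, 130, 0]) cube([83, 20, 576]);
translate([1050, 130, 0]) cube([83, 20, 576]);
translate([449, 130, 0]) cube([601, 20, 83]);
translate([449, 130, 493]) cube([601, 20, 83]);


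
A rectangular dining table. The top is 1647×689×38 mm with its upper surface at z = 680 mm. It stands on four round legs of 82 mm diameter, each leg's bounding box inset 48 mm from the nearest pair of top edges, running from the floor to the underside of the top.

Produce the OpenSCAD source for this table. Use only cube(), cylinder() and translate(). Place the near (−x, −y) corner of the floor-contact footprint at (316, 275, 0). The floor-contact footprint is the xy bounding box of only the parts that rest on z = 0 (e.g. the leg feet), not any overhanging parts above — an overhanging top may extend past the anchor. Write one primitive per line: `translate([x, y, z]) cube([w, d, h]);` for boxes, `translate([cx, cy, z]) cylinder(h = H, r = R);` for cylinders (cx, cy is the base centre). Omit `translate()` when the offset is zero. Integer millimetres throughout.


translate([268, 227, 642]) cube([1647, 689, 38]);
translate([357, 316, 0]) cylinder(h = 642, r = 41);
translate([1826, 316, 0]) cylinder(h = 642, r = 41);
translate([357, 827, 0]) cylinder(h = 642, r = 41);
translate([1826, 827, 0]) cylinder(h = 642, r = 41);


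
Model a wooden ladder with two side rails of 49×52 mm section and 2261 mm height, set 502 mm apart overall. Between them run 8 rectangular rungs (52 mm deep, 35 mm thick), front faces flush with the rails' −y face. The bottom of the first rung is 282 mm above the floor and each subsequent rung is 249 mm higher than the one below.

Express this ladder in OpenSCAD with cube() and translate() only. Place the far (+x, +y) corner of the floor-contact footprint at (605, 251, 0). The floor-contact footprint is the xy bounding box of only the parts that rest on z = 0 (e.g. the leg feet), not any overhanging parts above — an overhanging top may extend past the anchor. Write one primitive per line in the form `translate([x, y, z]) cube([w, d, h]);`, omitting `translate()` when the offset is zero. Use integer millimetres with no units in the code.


translate([103, 199, 0]) cube([49, 52, 2261]);
translate([556, 199, 0]) cube([49, 52, 2261]);
translate([152, 199, 282]) cube([404, 52, 35]);
translate([152, 199, 531]) cube([404, 52, 35]);
translate([152, 199, 780]) cube([404, 52, 35]);
translate([152, 199, 1029]) cube([404, 52, 35]);
translate([152, 199, 1278]) cube([404, 52, 35]);
translate([152, 199, 1527]) cube([404, 52, 35]);
translate([152, 199, 1776]) cube([404, 52, 35]);
translate([152, 199, 2025]) cube([404, 52, 35]);


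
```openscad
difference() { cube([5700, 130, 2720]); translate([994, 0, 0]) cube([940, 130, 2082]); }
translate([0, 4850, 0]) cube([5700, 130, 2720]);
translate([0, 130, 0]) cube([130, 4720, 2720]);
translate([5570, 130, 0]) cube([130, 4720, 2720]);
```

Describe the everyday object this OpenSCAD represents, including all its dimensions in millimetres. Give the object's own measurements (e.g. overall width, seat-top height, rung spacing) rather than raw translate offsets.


A single room: four walls, each 2720 mm tall and 130 mm thick, enclosing an outside footprint 5700×4980 mm (x × y), no floor or roof. The front and back walls (−y and +y sides) run the full x-width; the side walls fit between their inner faces. A door opening 940 mm wide and 2082 mm tall is cut through the front wall from the floor up, its −x edge 994 mm from the wall's −x end.


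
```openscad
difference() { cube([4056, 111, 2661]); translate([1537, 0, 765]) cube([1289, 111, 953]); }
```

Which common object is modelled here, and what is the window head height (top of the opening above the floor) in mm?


A wall with a window opening. The window head height is 1718 mm.

A wall with a rectangular opening subtracted — a window. Sill at z = 765, opening 953 mm tall, so the head is at 765 + 953 = 1718 mm.


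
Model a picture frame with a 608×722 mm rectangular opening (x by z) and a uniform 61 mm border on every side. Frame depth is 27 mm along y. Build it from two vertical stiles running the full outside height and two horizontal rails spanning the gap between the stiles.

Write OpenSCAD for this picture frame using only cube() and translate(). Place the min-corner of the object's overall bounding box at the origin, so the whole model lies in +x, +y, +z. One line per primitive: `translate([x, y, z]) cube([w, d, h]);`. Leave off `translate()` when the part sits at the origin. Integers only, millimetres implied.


cube([61, 27, 844]);
translate([669, 0, 0]) cube([61, 27, 844]);
translate([61, 0, 0]) cube([608, 27, 61]);
translate([61, 0, 783]) cube([608, 27, 61]);


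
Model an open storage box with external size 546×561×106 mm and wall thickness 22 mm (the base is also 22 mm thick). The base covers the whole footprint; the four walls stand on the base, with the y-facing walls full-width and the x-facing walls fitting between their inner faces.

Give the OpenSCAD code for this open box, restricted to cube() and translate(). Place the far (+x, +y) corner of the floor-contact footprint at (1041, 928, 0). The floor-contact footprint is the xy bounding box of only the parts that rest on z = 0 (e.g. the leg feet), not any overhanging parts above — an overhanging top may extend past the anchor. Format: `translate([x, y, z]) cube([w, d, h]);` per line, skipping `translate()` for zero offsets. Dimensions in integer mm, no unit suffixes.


translate([495, 367, 0]) cube([546, 561, 22]);
translate([495, 367, 22]) cube([546, 22, 84]);
translate([495, 906, 22]) cube([546, 22, 84]);
translate([495, 389, 22]) cube([22, 517, 84]);
translate([1019, 389, 22]) cube([22, 517, 84]);


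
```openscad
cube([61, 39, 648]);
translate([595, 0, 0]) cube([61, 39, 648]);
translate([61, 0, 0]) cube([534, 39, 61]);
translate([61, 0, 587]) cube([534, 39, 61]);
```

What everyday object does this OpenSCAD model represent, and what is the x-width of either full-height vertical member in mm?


A picture frame. The border width is 61 mm.

Four thin pieces enclosing a rectangular opening — a picture frame. The two full-height stiles are 648 mm tall; the top rail sits at z = 587 and is 61 mm tall, so the border above the opening is 648 − 587 = 61 mm, matching the stile x-width.


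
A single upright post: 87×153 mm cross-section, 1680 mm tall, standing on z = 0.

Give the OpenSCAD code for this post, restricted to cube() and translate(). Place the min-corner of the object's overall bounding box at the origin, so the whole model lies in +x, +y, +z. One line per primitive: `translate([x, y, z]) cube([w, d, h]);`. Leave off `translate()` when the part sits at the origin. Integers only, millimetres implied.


cube([87, 153, 1680]);


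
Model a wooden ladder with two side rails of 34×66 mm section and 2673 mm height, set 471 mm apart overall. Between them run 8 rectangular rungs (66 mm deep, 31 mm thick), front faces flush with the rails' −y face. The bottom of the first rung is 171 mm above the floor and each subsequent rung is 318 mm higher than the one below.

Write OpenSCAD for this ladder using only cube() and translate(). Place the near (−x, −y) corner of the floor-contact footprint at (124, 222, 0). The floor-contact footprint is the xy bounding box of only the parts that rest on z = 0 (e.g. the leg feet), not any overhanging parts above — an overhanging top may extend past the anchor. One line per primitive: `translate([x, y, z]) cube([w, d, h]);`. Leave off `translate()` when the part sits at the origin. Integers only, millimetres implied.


translate([124, 222, 0]) cube([34, 66, 2673]);
translate([561, 222, 0]) cube([34, 66, 2673]);
translate([158, 222, 171]) cube([403, 66, 31]);
translate([158, 222, 489]) cube([403, 66, 31]);
translate([158, 222, 807]) cube([403, 66, 31]);
translate([158, 222, 1125]) cube([403, 66, 31]);
translate([158, 222, 1443]) cube([403, 66, 31]);
translate([158, 222, 1761]) cube([403, 66, 31]);
translate([158, 222, 2079]) cube([403, 66, 31]);
translate([158, 222, 2397]) cube([403, 66, 31]);


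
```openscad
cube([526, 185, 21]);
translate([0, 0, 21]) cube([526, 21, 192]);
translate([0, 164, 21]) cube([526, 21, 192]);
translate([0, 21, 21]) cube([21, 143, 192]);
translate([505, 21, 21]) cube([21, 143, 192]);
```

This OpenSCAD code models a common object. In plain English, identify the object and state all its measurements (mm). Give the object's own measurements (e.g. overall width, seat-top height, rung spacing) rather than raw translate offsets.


An open-topped rectangular box: outside dimensions 526×185×213 mm, with a uniform wall and base thickness of 21 mm. The base is a full 526×185 slab on the floor; four walls sit on top of the base. The front and back walls (the −y and +y sides) span the full width; the two side walls fit between them.


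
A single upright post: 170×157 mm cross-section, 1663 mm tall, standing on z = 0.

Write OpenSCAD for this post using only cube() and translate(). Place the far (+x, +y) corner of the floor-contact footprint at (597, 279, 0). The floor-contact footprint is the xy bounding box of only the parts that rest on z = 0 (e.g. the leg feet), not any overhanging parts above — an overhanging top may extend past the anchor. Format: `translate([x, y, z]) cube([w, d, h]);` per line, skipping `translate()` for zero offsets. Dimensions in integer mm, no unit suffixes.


translate([427, 122, 0]) cube([170, 157, 1663]);


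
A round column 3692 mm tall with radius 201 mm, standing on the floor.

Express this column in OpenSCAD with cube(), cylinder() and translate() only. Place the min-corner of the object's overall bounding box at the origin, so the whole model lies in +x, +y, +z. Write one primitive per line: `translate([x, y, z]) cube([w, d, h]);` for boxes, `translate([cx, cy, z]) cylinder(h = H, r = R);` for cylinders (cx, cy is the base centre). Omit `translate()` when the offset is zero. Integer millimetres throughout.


translate([201, 201, 0]) cylinder(h = 3692, r = 201);


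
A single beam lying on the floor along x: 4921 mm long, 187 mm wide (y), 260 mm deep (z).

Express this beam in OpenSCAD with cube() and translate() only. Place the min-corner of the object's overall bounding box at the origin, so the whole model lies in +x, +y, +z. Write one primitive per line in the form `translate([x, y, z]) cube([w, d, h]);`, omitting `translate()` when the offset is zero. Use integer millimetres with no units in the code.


cube([4921, 187, 260]);


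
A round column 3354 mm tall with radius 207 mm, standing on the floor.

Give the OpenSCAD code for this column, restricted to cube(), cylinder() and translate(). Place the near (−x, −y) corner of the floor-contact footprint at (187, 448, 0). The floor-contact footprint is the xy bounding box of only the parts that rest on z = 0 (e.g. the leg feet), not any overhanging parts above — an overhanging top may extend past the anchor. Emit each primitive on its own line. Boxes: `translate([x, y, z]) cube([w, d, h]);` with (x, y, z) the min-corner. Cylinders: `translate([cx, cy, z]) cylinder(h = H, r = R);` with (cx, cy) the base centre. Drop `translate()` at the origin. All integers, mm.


translate([394, 655, 0]) cylinder(h = 3354, r = 207);


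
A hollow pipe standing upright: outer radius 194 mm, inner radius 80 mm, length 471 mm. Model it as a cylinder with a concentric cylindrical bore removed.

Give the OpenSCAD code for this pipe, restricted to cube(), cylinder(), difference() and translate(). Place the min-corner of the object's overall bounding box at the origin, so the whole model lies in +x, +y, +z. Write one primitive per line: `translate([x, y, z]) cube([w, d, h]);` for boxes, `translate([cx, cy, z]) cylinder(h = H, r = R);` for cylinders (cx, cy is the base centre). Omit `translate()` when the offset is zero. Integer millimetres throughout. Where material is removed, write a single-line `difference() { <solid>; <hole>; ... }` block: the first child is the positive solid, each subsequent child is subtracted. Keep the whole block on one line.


difference() { translate([194, 194, 0]) cylinder(h = 471, r = 194); translate([194, 194, 0]) cylinder(h = 471, r = 80); }


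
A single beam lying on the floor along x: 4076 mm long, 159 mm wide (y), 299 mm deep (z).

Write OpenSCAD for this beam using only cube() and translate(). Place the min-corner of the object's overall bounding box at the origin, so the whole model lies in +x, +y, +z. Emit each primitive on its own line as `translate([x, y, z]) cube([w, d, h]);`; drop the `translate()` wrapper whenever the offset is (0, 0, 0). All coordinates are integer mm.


cube([4076, 159, 299]);


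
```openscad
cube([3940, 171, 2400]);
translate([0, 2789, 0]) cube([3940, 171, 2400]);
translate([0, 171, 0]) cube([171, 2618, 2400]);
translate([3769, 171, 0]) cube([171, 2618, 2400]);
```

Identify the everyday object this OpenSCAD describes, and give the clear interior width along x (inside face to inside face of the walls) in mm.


A house (or room) frame. The interior width is 3598 mm.

Four 2400 mm walls enclosing a rectangle with no floor or roof — a room or house frame. Outside width is 3940 mm and wall thickness is 171 mm, so the interior width is 3940 − 2 × 171 = 3598 mm.


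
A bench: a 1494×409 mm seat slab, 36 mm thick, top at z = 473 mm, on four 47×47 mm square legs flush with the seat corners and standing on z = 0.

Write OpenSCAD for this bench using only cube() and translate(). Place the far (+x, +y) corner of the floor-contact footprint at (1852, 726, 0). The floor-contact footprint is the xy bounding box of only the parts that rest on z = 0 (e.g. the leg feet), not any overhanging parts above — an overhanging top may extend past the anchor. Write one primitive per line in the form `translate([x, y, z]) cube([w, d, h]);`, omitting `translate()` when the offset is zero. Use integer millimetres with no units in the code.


// leg_h = 473 − 36 = 437
translate([358, 317, 437]) cube([1494, 409, 36]);
translate([358, 317, 0]) cube([47, 47, 437]);
translate([358, 679, 0]) cube([47, 47, 437]);
translate([1805, 317, 0]) cube([47, 47, 437]);
translate([1805, 679, 0]) cube([47, 47, 437]);


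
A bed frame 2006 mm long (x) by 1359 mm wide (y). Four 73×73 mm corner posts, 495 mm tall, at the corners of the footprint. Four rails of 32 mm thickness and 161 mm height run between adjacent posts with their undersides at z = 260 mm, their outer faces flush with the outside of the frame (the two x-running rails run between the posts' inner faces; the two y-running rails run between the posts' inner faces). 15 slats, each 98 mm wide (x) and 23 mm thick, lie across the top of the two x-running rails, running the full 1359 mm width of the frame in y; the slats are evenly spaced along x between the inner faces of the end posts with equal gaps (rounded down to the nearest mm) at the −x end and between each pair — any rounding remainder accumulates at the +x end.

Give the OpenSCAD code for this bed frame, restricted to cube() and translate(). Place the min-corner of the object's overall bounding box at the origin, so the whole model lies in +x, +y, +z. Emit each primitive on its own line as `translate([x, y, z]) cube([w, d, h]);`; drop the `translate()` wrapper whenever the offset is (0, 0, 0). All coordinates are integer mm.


// slat z = rail_z + rail_h = 260 + 161 = 421
// slat gap = ⌊(1860 − 15·98) / 16⌋ = 24
cube([73, 73, 495]);
translate([0, 1286, 0]) cube([73, 73, 495]);
translate([1933, 0, 0]) cube([73, 73, 495]);
translate([1933, 1286, 0]) cube([73, 73, 495]);
translate([73, 0, 260]) cube([1860, 32, 161]);
translate([73, 1327, 260]) cube([1860, 32, 161]);
translate([0, 73, 260]) cube([32, 1213, 161]);
translate([1974, 73, 260]) cube([32, 1213, 161]);
translate([97, 0, 421]) cube([98, 1359, 23]);
translate([219, 0, 421]) cube([98, 1359, 23]);
translate([341, 0, 421]) cube([98, 1359, 23]);
translate([463, 0, 421]) cube([98, 1359, 23]);
translate([585, 0, 421]) cube([98, 1359, 23]);
translate([707, 0, 421]) cube([98, 1359, 23]);
translate([829, 0, 421]) cube([98, 1359, 23]);
translate([951, 0, 421]) cube([98, 1359, 23]);
translate([1073, 0, 421]) cube([98, 1359, 23]);
translate([1195, 0, 421]) cube([98, 1359, 23]);
translate([1317, 0, 421]) cube([98, 1359, 23]);
translate([1439, 0, 421]) cube([98, 1359, 23]);
translate([1561, 0, 421]) cube([98, 1359, 23]);
translate([1683, 0, 421]) cube([98, 1359, 23]);
translate([1805, 0, 421]) cube([98, 1359, 23]);


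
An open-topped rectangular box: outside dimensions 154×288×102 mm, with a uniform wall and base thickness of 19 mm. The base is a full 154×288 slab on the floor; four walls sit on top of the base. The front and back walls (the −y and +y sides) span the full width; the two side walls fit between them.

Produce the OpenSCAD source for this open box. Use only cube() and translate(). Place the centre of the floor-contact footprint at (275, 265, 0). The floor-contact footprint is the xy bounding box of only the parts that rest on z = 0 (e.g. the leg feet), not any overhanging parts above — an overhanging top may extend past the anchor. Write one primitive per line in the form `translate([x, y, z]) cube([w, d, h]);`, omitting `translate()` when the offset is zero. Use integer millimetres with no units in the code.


translate([198, 121, 0]) cube([154, 288, 19]);
translate([198, 121, 19]) cube([154, 19, 83]);
translate([198, 390, 19]) cube([154, 19, 83]);
translate([198, 140, 19]) cube([19, 250, 83]);
translate([333, 140, 19]) cube([19, 250, 83]);


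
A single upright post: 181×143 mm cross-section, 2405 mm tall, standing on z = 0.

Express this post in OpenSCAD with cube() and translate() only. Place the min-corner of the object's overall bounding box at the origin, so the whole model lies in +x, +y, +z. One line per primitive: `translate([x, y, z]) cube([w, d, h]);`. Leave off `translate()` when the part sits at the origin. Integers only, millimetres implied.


cube([181, 143, 2405]);


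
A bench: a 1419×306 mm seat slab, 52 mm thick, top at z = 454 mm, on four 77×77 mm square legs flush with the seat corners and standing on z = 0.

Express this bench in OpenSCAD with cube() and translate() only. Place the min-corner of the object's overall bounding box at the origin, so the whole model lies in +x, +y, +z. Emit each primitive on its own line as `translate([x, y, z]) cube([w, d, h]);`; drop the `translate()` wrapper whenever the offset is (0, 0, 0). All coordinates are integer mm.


// leg_h = 454 − 52 = 402
translate([0, 0, 402]) cube([1419, 306, 52]);
cube([77, 77, 402]);
translate([0, 229, 0]) cube([77, 77, 402]);
translate([1342, 0, 0]) cube([77, 77, 402]);
translate([1342, 229, 0]) cube([77, 77, 402]);


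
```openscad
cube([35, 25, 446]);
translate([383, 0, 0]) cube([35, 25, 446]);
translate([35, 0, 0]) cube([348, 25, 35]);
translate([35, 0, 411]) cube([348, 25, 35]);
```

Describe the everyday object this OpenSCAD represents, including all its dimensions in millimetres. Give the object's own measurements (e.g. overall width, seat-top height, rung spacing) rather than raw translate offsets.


A rectangular picture frame lying in the x–z plane (depth along y). The opening is 348 mm wide (x) by 376 mm tall (z), surrounded by a border 35 mm wide on all four sides. The frame is 25 mm deep and is made of two full-height vertical stiles with two horizontal rails fitted between them.


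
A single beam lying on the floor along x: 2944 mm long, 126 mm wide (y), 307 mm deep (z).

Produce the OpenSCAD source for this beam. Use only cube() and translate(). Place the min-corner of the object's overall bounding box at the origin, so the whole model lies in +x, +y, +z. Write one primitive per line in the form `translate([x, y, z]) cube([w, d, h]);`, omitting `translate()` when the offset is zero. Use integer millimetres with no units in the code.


cube([2944, 126, 307]);
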